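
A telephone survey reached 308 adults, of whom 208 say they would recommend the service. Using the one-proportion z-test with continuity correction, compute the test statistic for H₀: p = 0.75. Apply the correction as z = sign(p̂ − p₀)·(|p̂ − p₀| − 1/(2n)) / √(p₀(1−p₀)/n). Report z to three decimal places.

z = -2.961

Sample proportion p̂ = 208/308 = 0.67532. p̂ − p₀ = -0.074675.
Continuity correction 1/(2n) = 1/616 = 0.001623.
Corrected numerator: |-0.074675| − 0.001623 = 0.073052.
SE₀ = √(0.75·0.25/308) = 0.024673.
z = −0.073052/0.024673 = -2.961.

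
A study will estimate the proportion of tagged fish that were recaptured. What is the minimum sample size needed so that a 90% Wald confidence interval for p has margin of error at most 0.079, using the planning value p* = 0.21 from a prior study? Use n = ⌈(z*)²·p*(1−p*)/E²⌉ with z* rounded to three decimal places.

The 90% critical value is z* = 1.645.
p*(1−p*) = 0.21·0.79 = 0.1659.
Required n before rounding: 2.706025 × 0.1659 / 0.079² = 71.932.
⌈71.932⌉ = 72.

n = 72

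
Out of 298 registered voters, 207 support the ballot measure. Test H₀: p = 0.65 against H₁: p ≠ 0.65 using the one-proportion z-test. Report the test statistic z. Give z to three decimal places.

p̂ = 207/298 = 0.69463.
Under H₀, SE = √(p₀(1−p₀)/n) = √(0.65·0.35/298) = √0.000763423 = 0.027630.
z = (0.69463 − 0.65)/0.027630 = 0.04463/0.027630 = 1.615.

z = 1.615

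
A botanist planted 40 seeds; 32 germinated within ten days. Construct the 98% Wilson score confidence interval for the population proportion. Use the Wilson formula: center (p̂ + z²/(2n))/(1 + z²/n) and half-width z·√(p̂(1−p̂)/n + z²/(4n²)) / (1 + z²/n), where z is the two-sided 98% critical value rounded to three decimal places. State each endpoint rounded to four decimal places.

Here p̂ = 32/40 = 0.80000 and z = 2.326 (z² = 5.410276).
1 + z²/n = 1.135257.
Adjusted center: (0.80000 + z²/(2n))/1.135257 = 0.76426.
Radicand: p̂(1−p̂)/n + z²/(4n²) = 0.004000000 + 0.000845356 = 0.004845356.
Half-width = 2.326·√0.004845356/1.135257 = 0.14262.
Interval: 0.76426 ± 0.14262 → (0.6216, 0.9069).

(0.6216, 0.9069)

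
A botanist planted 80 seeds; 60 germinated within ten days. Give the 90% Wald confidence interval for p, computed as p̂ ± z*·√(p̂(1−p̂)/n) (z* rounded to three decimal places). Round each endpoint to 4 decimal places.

With x = 60 successes in n = 80, p̂ = 0.75000.
SE = √(p̂(1−p̂)/n) = √(0.187500/80) = 0.048412.
z* = 1.645 at the 90% level.
Margin of error: 1.645 × 0.048412 = 0.07964.
CI: 0.75000 ± 0.07964 = (0.6704, 0.8296).

(0.6704, 0.8296)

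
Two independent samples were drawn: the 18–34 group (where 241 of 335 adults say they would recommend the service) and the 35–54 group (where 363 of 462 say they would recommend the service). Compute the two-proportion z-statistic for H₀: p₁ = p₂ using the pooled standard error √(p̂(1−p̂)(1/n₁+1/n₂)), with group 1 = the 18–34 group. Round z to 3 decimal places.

z = -2.157

Sample proportions: p̂₁ = 241/335 = 0.71940 and p̂₂ = 363/462 = 0.78571.
Pooling: p̂ = 604/797 = 0.75784.
Pooled SE = √[0.1835176·0.00514958] ≈ 0.030741.
z = -0.06631/0.030741 = -2.157.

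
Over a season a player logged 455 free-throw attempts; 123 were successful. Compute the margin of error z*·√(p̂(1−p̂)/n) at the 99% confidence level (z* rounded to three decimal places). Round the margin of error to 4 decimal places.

The sample proportion is 123/455 = 0.27033.
SE(p̂) = √(0.27033·0.72967/455) = 0.020821.
z* = 2.576 at the 99% level.
Margin of error = z*·SE = 2.576 × 0.020821 = 0.0536.

ME = 0.0536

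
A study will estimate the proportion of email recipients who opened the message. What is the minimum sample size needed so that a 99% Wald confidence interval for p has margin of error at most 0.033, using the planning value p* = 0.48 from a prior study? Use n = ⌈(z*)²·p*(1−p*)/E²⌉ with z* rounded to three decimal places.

n = 1521

z* = 2.576 at the 99% level.
p*(1−p*) = 0.2496.
Required n before rounding: 6.635776 × 0.2496 / 0.033² = 1520.927.
⌈1520.927⌉ = 1521.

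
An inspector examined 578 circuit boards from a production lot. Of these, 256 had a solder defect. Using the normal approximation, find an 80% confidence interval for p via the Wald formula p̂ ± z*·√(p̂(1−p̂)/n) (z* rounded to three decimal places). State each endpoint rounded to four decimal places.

(0.4164, 0.4694)

Sample proportion p̂ = 256/578 = 0.44291.
SE = √(p̂(1−p̂)/n) = √(0.246740/578) = 0.020661.
z* = 1.282 at the 80% level.
Margin = 1.282·0.020661 = 0.02649.
So the interval runs from 0.4164 to 0.4694.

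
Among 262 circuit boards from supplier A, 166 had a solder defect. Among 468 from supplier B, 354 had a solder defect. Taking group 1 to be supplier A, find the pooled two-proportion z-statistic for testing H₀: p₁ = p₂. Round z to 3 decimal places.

Sample proportions: p̂₁ = 166/262 = 0.63359 and p̂₂ = 354/468 = 0.75641.
Pooling: p̂ = 520/730 = 0.71233.
SE = √[p̂(1−p̂)(1/n₁+1/n₂)] = √[0.71233·0.28767·(1/262+1/468)] ≈ 0.034928.
z = (p̂₁ − p̂₂)/SE = (0.63359 − 0.75641)/0.034928 = -0.12282/0.034928 = -3.516.

z = -3.516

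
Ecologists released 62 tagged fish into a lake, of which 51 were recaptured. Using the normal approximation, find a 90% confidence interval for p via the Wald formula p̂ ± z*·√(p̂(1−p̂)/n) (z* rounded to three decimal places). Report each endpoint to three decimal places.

Sample proportion p̂ = 51/62 = 0.82258.
SE = √(p̂(1−p̂)/n) = √(0.145942/62) = 0.048517.
z* = 1.645 at the 90% level.
Margin of error: 1.645 × 0.048517 = 0.07981.
So the interval runs from 0.743 to 0.902.

(0.743, 0.902)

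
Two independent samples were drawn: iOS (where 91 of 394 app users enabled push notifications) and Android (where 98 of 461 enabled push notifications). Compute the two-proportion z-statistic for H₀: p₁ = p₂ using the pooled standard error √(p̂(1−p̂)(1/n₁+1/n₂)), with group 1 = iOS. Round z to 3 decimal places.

p̂₁ = 91/394 = 0.23096, p̂₂ = 98/461 = 0.21258.
Pooled p̂ = (91+98)/(394+461) = 189/855 = 0.22105.
Pooled SE = √[0.1721884·0.00470727] ≈ 0.028470.
z = 0.01838/0.028470 = 0.646.

z = 0.646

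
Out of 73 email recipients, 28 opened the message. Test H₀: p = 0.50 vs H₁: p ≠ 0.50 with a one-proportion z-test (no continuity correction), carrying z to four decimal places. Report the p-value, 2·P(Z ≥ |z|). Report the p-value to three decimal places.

p-value = 0.047

The sample proportion is 28/73 = 0.38356.
Under H₀, SE = √(p₀(1−p₀)/n) = √(0.50·0.50/73) = √0.003424658 = 0.058521.
Test statistic (full precision, shown to 4 dp): z = (28/73 − 0.50)/SE₀ ≈ -1.9897.
From the standard normal, 2·P(Z ≥ |z|) = 0.047.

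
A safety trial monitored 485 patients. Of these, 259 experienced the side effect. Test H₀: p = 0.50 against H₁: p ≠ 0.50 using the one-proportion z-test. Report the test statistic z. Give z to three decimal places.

z = 1.498

Sample proportion p̂ = 259/485 = 0.53402.
SE₀ = √(0.50·0.50/485) = 0.022704.
Test statistic: z = 0.03402/0.022704 = 1.498.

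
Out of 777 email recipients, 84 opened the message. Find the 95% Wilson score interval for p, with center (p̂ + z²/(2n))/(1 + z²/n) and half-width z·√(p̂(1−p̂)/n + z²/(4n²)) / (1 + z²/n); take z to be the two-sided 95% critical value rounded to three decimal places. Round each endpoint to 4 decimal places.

Here p̂ = 84/777 = 0.10811 and z = 1.960 (z² = 3.841600).
Denominator 1 + z²/n = 1 + 3.841600/777 = 1.004944.
Adjusted center: (0.10811 + z²/(2n))/1.004944 = 0.11004.
Radicand: p̂(1−p̂)/n + z²/(4n²) = 0.000124094 + 0.000001591 = 0.000125685.
Half-width = 1.960·√0.000125685/1.004944 = 0.02187.
Interval: 0.11004 ± 0.02187 → (0.0882, 0.1319).

(0.0882, 0.1319)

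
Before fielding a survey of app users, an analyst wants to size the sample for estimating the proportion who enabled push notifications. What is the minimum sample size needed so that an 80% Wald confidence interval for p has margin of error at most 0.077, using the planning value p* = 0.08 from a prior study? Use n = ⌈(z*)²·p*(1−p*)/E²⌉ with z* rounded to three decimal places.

n = 21

For 80% confidence, z* = 1.282.
p*(1−p*) = 0.08·0.92 = 0.0736.
(z*)²·p*(1−p*)/E² = 1.643524·0.0736/0.005929 = 20.402.
⌈20.402⌉ = 21.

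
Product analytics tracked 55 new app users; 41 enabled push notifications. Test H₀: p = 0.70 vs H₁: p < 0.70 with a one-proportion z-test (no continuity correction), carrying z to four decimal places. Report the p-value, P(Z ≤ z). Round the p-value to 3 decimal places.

p̂ = 41/55 = 0.74545.
SE₀ = √(0.70·0.30/55) = 0.061791.
z = (p̂ − p₀)/SE = (41/55 − 0.70)/0.061791 ≈ 0.7356.
From the standard normal, P(Z ≤ z) = 0.769.

p-value = 0.769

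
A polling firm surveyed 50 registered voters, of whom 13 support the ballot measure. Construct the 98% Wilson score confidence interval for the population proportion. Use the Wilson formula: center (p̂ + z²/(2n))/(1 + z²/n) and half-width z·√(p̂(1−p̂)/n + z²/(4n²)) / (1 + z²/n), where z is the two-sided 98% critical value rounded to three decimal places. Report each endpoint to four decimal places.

p̂ = 13/50 = 0.26000; z = 2.326, so z² = 5.410276.
Denominator 1 + z²/n = 1 + 5.410276/50 = 1.108206.
Center = (0.26000 + 0.054103)/1.108206 = 0.28343.
Radicand: p̂(1−p̂)/n + z²/(4n²) = 0.003848000 + 0.000541028 = 0.004389028.
Half-width = 2.326·√0.004389028/1.108206 = 0.13905.
Interval: 0.28343 ± 0.13905 → (0.1444, 0.4225).

(0.1444, 0.4225)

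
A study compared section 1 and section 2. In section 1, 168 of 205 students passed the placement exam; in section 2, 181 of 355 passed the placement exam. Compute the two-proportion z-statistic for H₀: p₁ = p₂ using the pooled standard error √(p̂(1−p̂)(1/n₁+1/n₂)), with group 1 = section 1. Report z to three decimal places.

Sample proportions: p̂₁ = 168/205 = 0.81951 and p̂₂ = 181/355 = 0.50986.
Pooled p̂ = (168+181)/(205+355) = 349/560 = 0.62321.
Pooled SE = √[0.2348182·0.00769495] ≈ 0.042508.
z = (p̂₁ − p̂₂)/SE = (0.81951 − 0.50986)/0.042508 = 0.30965/0.042508 = 7.285.

z = 7.285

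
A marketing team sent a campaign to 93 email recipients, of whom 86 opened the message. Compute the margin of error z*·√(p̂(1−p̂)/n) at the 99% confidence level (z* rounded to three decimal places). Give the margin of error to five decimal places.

ME = 0.07047

Sample proportion p̂ = 86/93 = 0.92473.
Standard error of p̂: √(0.069603/93) = √0.000748424 = 0.027357.
For 99% confidence, z* = 2.576.
So ME = 0.07047.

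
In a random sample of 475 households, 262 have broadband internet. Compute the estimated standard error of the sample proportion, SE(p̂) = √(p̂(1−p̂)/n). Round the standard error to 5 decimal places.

p̂ = 262/475 = 0.55158.
p̂(1−p̂) = 0.247340.
SE = √(0.247340/475) = √0.000520716 = 0.02282.

SE = 0.02282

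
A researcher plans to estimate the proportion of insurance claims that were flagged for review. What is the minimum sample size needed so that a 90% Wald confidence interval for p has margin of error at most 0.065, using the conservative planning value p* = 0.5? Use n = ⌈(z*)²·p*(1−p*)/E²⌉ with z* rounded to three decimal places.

n = 161

z* = 1.645 at the 90% level.
p*(1−p*) = 0.50·0.50 = 0.2500.
(z*)²·p*(1−p*)/E² = 2.706025·0.2500/0.004225 = 160.120.
⌈160.120⌉ = 161.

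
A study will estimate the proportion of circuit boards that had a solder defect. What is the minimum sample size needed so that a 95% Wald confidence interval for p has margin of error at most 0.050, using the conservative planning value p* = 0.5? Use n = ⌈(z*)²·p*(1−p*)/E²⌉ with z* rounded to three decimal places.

z* = 1.960 at the 95% level.
p*(1−p*) = 0.50·0.50 = 0.2500.
(z*)²·p*(1−p*)/E² = 3.841600·0.2500/0.002500 = 384.160.
Rounding up, n = 385.

n = 385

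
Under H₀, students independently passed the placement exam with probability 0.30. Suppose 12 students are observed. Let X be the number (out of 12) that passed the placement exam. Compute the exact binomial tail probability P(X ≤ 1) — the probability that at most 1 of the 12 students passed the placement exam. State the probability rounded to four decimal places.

P = 0.0850

X ~ Binomial(n=12, p=0.30).
P(X ≤ 1) = C(12,0)·0.30^0·0.70^12 + C(12,1)·0.30^1·0.70^11.
= 0.013841 + 0.071184 = 0.0850.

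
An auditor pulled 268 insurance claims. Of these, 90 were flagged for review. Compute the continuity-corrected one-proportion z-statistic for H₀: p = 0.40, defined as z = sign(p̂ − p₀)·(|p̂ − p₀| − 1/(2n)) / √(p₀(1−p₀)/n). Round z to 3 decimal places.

z = -2.082

With x = 90 successes in n = 268, p̂ = 0.33582. p̂ − p₀ = -0.064179.
1/(2n) = 0.001866.
Corrected numerator: |-0.064179| − 0.001866 = 0.062313.
SE₀ = √(0.40·0.60/268) = 0.029925.
z = −0.062313/0.029925 = -2.082.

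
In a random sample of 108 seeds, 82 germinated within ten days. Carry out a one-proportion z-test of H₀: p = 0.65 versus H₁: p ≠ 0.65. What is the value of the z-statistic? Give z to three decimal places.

z = 2.381

Sample proportion p̂ = 82/108 = 0.75926.
SE₀ = √(0.65·0.35/108) = 0.045896.
z = (0.75926 − 0.65)/0.045896 = 0.10926/0.045896 = 2.381.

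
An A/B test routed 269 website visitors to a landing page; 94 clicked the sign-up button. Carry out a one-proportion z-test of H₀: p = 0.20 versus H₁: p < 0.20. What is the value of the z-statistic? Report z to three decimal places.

The sample proportion is 94/269 = 0.34944.
SE₀ = √(0.20·0.80/269) = 0.024388.
z = (0.34944 − 0.20)/0.024388 = 0.14944/0.024388 = 6.128.

z = 6.128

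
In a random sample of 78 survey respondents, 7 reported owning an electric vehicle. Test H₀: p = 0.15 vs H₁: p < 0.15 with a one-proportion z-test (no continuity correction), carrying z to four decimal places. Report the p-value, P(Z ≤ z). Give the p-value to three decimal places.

p-value = 0.068

The sample proportion is 7/78 = 0.08974.
SE₀ = √(0.15·0.85/78) = 0.040430.
Test statistic (full precision, shown to 4 dp): z = (7/78 − 0.15)/SE₀ ≈ -1.4904.
From the standard normal, P(Z ≤ z) = 0.068.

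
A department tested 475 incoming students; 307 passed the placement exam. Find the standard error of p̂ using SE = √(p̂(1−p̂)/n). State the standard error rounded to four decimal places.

With x = 307 successes in n = 475, p̂ = 0.64632.
p̂(1−p̂) = 0.64632·0.35368 = 0.228590.
SE = √(0.228590/475) = 0.0219.

SE = 0.0219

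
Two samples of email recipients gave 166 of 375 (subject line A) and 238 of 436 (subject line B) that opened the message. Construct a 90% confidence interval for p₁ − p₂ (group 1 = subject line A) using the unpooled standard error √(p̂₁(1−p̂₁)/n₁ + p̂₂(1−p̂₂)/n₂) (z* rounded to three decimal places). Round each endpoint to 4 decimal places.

p̂₁ = 0.44267, p̂₂ = 0.54587, so the observed difference is -0.10320.
SE = √(0.000657901 + 0.000568568) = √0.001226469 = 0.035021.
For 90% confidence, z* = 1.645. Margin of error = 0.05761.
CI: -0.10320 ± 0.05761 = (-0.1608, -0.0456).

(-0.1608, -0.0456)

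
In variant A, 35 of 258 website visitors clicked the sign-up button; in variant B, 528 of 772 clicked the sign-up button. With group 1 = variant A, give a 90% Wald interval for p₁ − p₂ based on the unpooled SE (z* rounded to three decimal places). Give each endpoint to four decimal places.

(-0.5929, -0.5037)

p̂₁ = 35/258 = 0.13566, p̂₂ = 528/772 = 0.68394; p̂₁ − p̂₂ = -0.54828.
SE = √(0.000454479 + 0.000280009) = √0.000734488 = 0.027101.
z* = 1.645 at the 90% level. Margin of error = 0.04458.
Interval: -0.54828 ± 0.04458 → (-0.5929, -0.5037).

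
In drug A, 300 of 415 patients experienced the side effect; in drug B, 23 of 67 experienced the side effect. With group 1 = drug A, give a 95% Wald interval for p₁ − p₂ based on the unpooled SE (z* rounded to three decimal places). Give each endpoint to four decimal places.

(0.2580, 0.5012)

p̂₁ = 300/415 = 0.72289, p̂₂ = 23/67 = 0.34328; p̂₁ − p̂₂ = 0.37961.
Unpooled SE = √(p̂₁(1−p̂₁)/n₁ + p̂₂(1−p̂₂)/n₂) = √(0.000482697 + 0.003364776) = 0.062028.
The 95% critical value is z* = 1.960. Margin = 1.960·0.062028 = 0.12157.
Interval: 0.37961 ± 0.12157 → (0.2580, 0.5012).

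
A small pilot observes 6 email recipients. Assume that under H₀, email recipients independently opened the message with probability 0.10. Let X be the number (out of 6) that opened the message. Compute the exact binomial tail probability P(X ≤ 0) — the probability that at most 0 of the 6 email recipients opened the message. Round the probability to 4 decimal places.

P = 0.5314

X is binomial with n = 6 and p = 0.10.
P(X ≤ 0) = C(6,0)·0.10^0·0.90^6.
= 0.531441 = 0.5314.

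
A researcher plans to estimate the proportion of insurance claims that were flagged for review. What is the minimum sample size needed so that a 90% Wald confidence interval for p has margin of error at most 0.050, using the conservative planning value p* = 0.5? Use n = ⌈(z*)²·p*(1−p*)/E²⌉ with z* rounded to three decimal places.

n = 271

For 90% confidence, z* = 1.645.
p*(1−p*) = 0.2500.
(z*)²·p*(1−p*)/E² = 2.706025·0.2500/0.002500 = 270.602.
Rounding up, n = 271.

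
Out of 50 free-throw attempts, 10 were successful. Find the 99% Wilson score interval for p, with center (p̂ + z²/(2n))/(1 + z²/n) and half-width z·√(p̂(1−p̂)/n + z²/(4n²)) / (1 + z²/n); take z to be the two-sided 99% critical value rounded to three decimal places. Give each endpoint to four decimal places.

Here p̂ = 10/50 = 0.20000 and z = 2.576 (z² = 6.635776).
Denominator 1 + z²/n = 1 + 6.635776/50 = 1.132716.
Center = (0.20000 + 0.066358)/1.132716 = 0.23515.
Radicand: p̂(1−p̂)/n + z²/(4n²) = 0.003200000 + 0.000663578 = 0.003863578.
Half-width = z·√(radicand)/denom = 2.576·0.062158/1.132716 = 0.14136.
CI: 0.23515 ± 0.14136 = (0.0938, 0.3765).

(0.0938, 0.3765)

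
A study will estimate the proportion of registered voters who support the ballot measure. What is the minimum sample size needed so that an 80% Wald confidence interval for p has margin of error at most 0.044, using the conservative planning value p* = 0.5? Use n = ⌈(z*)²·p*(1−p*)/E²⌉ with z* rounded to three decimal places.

For 80% confidence, z* = 1.282.
p*(1−p*) = 0.50·0.50 = 0.2500.
(z*)²·p*(1−p*)/E² = 1.643524·0.2500/0.001936 = 212.232.
Rounding up, n = 213.

n = 213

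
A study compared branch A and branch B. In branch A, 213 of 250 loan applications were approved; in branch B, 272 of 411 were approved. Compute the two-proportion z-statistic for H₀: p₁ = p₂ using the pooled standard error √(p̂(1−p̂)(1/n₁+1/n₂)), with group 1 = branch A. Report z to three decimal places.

Sample proportions: p̂₁ = 213/250 = 0.85200 and p̂₂ = 272/411 = 0.66180.
Pooling: p̂ = 485/661 = 0.73374.
Pooled SE = √[0.1953671·0.00643309] ≈ 0.035452.
z = 0.19020/0.035452 = 5.365.

z = 5.365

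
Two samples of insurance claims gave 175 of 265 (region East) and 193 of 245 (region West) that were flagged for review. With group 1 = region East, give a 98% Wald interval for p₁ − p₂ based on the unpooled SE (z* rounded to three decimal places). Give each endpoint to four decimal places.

p̂₁ = 0.66038, p̂₂ = 0.78776, so the observed difference is -0.12738.
SE = √(0.000846336 + 0.000682437) = √0.001528773 = 0.039100.
The 98% critical value is z* = 2.326. Margin of error = 0.09095.
Interval: -0.12738 ± 0.09095 → (-0.2183, -0.0364).

(-0.2183, -0.0364)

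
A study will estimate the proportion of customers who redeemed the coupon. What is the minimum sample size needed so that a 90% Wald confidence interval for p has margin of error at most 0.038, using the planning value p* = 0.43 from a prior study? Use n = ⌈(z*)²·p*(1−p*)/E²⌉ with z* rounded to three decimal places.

z* = 1.645 at the 90% level.
p*(1−p*) = 0.43·0.57 = 0.2451.
Required n before rounding: 2.706025 × 0.2451 / 0.038² = 459.312.
Rounding up, n = 460.

n = 460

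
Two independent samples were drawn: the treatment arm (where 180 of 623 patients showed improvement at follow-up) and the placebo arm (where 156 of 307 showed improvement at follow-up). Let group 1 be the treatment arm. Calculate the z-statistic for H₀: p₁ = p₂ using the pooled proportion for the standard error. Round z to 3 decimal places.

z = -6.544

p̂₁ = 180/623 = 0.28892, p̂₂ = 156/307 = 0.50814.
Pooled p̂ = (180+156)/(623+307) = 336/930 = 0.36129.
SE = √[p̂(1−p̂)(1/n₁+1/n₂)] = √[0.36129·0.63871·(1/623+1/307)] ≈ 0.033497.
z = -0.21922/0.033497 = -6.544.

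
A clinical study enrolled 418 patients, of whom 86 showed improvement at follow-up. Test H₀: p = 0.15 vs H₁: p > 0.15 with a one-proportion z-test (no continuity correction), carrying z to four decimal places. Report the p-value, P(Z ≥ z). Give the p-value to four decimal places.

p-value = 0.0007

p̂ = 86/418 = 0.20574.
Null standard error: √(0.15·0.85/418) = √0.000305024 = 0.017465.
Test statistic (full precision, shown to 4 dp): z = (86/418 − 0.15)/SE₀ ≈ 3.1916.
From the standard normal, P(Z ≥ z) = 0.0007.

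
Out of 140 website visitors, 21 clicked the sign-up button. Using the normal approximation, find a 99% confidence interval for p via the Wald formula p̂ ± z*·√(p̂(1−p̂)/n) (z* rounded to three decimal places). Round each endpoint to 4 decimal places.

With x = 21 successes in n = 140, p̂ = 0.15000.
SE(p̂) = √(0.15000·0.85000/140) = 0.030178.
The 99% critical value is z* = 2.576.
Margin of error: 2.576 × 0.030178 = 0.07774.
Interval: 0.15000 ± 0.07774 → (0.0723, 0.2277).

(0.0723, 0.2277)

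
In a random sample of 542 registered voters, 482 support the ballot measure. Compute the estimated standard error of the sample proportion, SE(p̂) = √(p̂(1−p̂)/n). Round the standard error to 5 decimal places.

SE = 0.01348

p̂ = 482/542 = 0.88930.
p̂(1−p̂) = 0.88930·0.11070 = 0.098446.
Dividing by n and taking the root: √0.000181635 = 0.01348.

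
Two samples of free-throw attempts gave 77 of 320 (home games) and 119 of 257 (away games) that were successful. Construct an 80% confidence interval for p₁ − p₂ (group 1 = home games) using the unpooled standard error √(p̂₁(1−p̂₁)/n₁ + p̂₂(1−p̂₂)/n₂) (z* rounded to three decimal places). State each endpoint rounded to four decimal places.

p̂₁ = 0.24063, p̂₂ = 0.46304, so the observed difference is -0.22241.
Unpooled SE = √(p̂₁(1−p̂₁)/n₁ + p̂₂(1−p̂₂)/n₂) = √(0.000571014 + 0.000967446) = 0.039223.
The 80% critical value is z* = 1.282. Margin of error = 0.05028.
Interval: -0.22241 ± 0.05028 → (-0.2727, -0.1721).

(-0.2727, -0.1721)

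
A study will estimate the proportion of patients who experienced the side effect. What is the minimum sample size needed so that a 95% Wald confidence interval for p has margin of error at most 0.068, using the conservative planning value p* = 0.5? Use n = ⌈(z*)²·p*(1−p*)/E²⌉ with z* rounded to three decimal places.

n = 208

z* = 1.960 at the 95% level.
p*(1−p*) = 0.50·0.50 = 0.2500.
Required n before rounding: 3.841600 × 0.2500 / 0.068² = 207.699.
⌈207.699⌉ = 208.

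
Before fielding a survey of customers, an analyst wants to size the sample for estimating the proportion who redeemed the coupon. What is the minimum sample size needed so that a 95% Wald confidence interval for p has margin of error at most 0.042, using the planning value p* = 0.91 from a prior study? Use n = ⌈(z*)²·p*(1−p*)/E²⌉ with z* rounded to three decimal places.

n = 179

For 95% confidence, z* = 1.960.
p*(1−p*) = 0.91·0.09 = 0.0819.
(z*)²·p*(1−p*)/E² = 3.841600·0.0819/0.001764 = 178.360.
Rounding up, n = 179.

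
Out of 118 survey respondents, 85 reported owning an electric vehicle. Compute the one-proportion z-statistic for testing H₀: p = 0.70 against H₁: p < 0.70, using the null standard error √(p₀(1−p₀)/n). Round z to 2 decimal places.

z = 0.48

Sample proportion p̂ = 85/118 = 0.72034.
Under H₀, SE = √(p₀(1−p₀)/n) = √(0.70·0.30/118) = √0.001779661 = 0.042186.
z = (p̂ − p₀)/SE = (0.72034 − 0.70)/0.042186 = 0.48.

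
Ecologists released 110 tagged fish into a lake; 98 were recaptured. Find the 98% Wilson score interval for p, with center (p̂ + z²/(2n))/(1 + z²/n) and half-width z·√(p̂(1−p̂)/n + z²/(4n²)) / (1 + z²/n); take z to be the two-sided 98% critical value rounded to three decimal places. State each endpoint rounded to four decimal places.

(0.8026, 0.9425)

Here p̂ = 98/110 = 0.89091 and z = 2.326 (z² = 5.410276).
1 + z²/n = 1.049184.
Center = (0.89091 + 0.024592)/1.049184 = 0.87258.
Radicand: p̂(1−p̂)/n + z²/(4n²) = 0.000883546 + 0.000111783 = 0.000995329.
Half-width = 2.326·√0.000995329/1.049184 = 0.06994.
CI: 0.87258 ± 0.06994 = (0.8026, 0.9425).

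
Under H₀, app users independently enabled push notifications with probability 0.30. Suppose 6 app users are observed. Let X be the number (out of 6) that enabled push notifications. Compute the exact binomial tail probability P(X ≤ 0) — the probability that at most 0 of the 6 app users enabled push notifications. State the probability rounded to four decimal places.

P = 0.1176

X ~ Binomial(n=6, p=0.30).
P(X ≤ 0) = C(6,0)·0.30^0·0.70^6.
= 0.117649 = 0.1176.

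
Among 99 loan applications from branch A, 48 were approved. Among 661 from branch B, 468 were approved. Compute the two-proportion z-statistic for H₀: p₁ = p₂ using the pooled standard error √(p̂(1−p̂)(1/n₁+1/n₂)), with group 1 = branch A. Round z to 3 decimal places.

z = -4.435

Sample proportions: p̂₁ = 48/99 = 0.48485 and p̂₂ = 468/661 = 0.70802.
Pooled p̂ = (48+468)/(99+661) = 516/760 = 0.67895.
SE = √[p̂(1−p̂)(1/n₁+1/n₂)] = √[0.67895·0.32105·(1/99+1/661)] ≈ 0.050315.
z = (p̂₁ − p̂₂)/SE = (0.48485 − 0.70802)/0.050315 = -0.22317/0.050315 = -4.435.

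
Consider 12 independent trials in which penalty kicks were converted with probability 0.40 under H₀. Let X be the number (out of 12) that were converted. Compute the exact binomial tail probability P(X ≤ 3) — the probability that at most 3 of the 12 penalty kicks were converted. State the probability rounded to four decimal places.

P = 0.2253

X is binomial with n = 12 and p = 0.40.
P(X ≤ 3) = C(12,0)·0.40^0·0.60^12 + C(12,1)·0.40^1·0.60^11 + C(12,2)·0.40^2·0.60^10 + C(12,3)·0.40^3·0.60^9.
= 0.002177 + 0.017414 + 0.063852 + 0.141894 = 0.2253.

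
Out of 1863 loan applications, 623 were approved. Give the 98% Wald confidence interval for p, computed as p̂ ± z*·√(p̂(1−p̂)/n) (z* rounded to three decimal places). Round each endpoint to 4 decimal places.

(0.3090, 0.3598)

p̂ = 623/1863 = 0.33441.
Standard error of p̂: √(0.222579/1863) = √0.000119473 = 0.010930.
z* = 2.326 at the 98% level.
Margin of error: 2.326 × 0.010930 = 0.02542.
Interval: 0.33441 ± 0.02542 → (0.3090, 0.3598).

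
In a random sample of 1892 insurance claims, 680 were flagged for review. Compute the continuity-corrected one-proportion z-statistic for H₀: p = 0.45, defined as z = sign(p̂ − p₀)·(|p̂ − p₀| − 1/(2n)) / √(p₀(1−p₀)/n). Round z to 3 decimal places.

z = -7.898

p̂ = 680/1892 = 0.35941. p̂ − p₀ = -0.090592.
1/(2n) = 0.000264.
Corrected numerator: |-0.090592| − 0.000264 = 0.090328.
SE₀ = √(0.45·0.55/1892) = 0.011437.
z = −0.090328/0.011437 = -7.898.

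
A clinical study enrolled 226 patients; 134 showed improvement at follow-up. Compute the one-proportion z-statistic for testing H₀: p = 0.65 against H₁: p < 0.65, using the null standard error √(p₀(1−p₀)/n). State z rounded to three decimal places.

z = -1.799

The sample proportion is 134/226 = 0.59292.
Null standard error: √(0.65·0.35/226) = √0.001006637 = 0.031728.
z = (0.59292 − 0.65)/0.031728 = -0.05708/0.031728 = -1.799.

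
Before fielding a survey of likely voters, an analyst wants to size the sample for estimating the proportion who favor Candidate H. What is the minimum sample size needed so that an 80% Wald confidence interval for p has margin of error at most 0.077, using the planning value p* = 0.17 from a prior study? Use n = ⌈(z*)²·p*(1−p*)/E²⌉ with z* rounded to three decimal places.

n = 40

z* = 1.282 at the 80% level.
p*(1−p*) = 0.17·0.83 = 0.1411.
Required n before rounding: 1.643524 × 0.1411 / 0.077² = 39.113.
Rounding up, n = 40.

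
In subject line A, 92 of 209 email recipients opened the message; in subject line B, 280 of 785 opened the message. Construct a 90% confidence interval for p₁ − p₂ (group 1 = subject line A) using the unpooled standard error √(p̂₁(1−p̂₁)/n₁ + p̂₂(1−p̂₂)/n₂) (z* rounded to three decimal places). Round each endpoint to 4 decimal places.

(0.0204, 0.1466)

p̂₁ = 0.44019, p̂₂ = 0.35669, so the observed difference is 0.08350.
SE = √(0.001179057 + 0.000292308) = √0.001471365 = 0.038358.
The 90% critical value is z* = 1.645. Margin = 1.645·0.038358 = 0.06310.
Interval: 0.08350 ± 0.06310 → (0.0204, 0.1466).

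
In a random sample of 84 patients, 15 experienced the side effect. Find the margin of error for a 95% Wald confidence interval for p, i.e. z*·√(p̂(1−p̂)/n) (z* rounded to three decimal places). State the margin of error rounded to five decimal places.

p̂ = 15/84 = 0.17857.
SE(p̂) = √(0.17857·0.82143/84) = 0.041788.
The 95% critical value is z* = 1.960.
So ME = 0.08190.

ME = 0.08190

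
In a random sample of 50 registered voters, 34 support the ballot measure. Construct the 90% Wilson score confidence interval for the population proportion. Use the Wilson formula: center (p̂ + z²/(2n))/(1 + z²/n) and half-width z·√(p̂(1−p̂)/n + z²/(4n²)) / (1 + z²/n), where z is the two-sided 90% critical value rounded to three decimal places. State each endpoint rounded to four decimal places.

(0.5647, 0.7769)

p̂ = 34/50 = 0.68000; z = 1.645, so z² = 2.706025.
Denominator 1 + z²/n = 1 + 2.706025/50 = 1.054121.
Center = (0.68000 + 0.027060)/1.054121 = 0.67076.
Radicand: p̂(1−p̂)/n + z²/(4n²) = 0.004352000 + 0.000270603 = 0.004622603.
Half-width = z·√(radicand)/denom = 1.645·0.067990/1.054121 = 0.10610.
Interval: 0.67076 ± 0.10610 → (0.5647, 0.7769).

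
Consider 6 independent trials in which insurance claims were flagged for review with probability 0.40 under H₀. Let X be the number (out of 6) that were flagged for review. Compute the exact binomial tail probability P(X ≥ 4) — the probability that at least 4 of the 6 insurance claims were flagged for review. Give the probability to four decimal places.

P = 0.1792

X is binomial with n = 6 and p = 0.40.
P(X ≥ 4) = C(6,4)·0.40^4·0.60^2 + C(6,5)·0.40^5·0.60^1 + C(6,6)·0.40^6·0.60^0.
= 0.138240 + 0.036864 + 0.004096 = 0.1792.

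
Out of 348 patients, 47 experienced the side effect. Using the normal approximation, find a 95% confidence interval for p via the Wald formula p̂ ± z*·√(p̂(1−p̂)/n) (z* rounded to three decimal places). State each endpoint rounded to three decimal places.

The sample proportion is 47/348 = 0.13506.
SE = √(p̂(1−p̂)/n) = √(0.116817/348) = 0.018322.
For 95% confidence, z* = 1.960.
Margin of error: 1.960 × 0.018322 = 0.03591.
CI: 0.13506 ± 0.03591 = (0.099, 0.171).

(0.099, 0.171)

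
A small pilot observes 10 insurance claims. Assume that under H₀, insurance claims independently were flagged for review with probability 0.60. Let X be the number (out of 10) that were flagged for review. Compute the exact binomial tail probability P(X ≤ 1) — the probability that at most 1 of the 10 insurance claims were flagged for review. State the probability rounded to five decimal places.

X ~ Binomial(n=10, p=0.60).
P(X ≤ 1) = C(10,0)·0.60^0·0.40^10 + C(10,1)·0.60^1·0.40^9.
= 0.000105 + 0.001573 = 0.00168.

P = 0.00168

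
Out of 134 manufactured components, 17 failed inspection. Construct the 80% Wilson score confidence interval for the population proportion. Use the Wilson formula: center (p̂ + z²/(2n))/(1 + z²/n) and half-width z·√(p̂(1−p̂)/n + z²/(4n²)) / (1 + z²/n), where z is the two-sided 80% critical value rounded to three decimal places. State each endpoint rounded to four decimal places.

(0.0945, 0.1683)

p̂ = 17/134 = 0.12687; z = 1.282, so z² = 1.643524.
1 + z²/n = 1.012265.
Adjusted center: (0.12687 + z²/(2n))/1.012265 = 0.13139.
Radicand: p̂(1−p̂)/n + z²/(4n²) = 0.000826648 + 0.000022883 = 0.000849531.
Half-width = z·√(radicand)/denom = 1.282·0.029147/1.012265 = 0.03691.
CI: 0.13139 ± 0.03691 = (0.0945, 0.1683).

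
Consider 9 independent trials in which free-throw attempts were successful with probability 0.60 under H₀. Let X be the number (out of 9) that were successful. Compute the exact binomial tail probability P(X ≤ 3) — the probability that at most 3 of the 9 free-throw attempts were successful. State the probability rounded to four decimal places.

P = 0.0994

X is binomial with n = 9 and p = 0.60.
P(X ≤ 3) = C(9,0)·0.60^0·0.40^9 + C(9,1)·0.60^1·0.40^8 + C(9,2)·0.60^2·0.40^7 + C(9,3)·0.60^3·0.40^6.
= 0.000262 + 0.003539 + 0.021234 + 0.074318 = 0.0994.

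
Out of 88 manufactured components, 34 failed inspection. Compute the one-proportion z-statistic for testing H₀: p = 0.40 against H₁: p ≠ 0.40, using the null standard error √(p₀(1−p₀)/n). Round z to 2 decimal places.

With x = 34 successes in n = 88, p̂ = 0.38636.
Under H₀, SE = √(p₀(1−p₀)/n) = √(0.40·0.60/88) = √0.002727273 = 0.052223.
Test statistic: z = -0.01364/0.052223 = -0.26.

z = -0.26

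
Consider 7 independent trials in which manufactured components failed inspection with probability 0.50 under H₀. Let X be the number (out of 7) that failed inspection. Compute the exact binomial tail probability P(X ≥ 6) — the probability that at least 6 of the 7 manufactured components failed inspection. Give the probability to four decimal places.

X ~ Binomial(n=7, p=0.50).
P(X ≥ 6) = C(7,6)·0.50^6·0.50^1 + C(7,7)·0.50^7·0.50^0.
= 0.054688 + 0.007812 = 0.0625.

P = 0.0625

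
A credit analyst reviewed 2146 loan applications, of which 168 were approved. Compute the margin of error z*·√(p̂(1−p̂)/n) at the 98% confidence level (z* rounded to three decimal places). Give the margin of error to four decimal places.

ME = 0.0135

p̂ = 168/2146 = 0.07829.
SE(p̂) = √(0.07829·0.92171/2146) = 0.005799.
The 98% critical value is z* = 2.326.
ME = 2.326·0.005799 = 0.0135.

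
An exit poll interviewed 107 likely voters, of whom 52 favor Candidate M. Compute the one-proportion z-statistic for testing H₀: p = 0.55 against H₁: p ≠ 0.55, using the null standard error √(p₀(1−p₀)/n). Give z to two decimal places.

p̂ = 52/107 = 0.48598.
Null standard error: √(0.55·0.45/107) = √0.002313084 = 0.048095.
z = (p̂ − p₀)/SE = (0.48598 − 0.55)/0.048095 = -1.33.

z = -1.33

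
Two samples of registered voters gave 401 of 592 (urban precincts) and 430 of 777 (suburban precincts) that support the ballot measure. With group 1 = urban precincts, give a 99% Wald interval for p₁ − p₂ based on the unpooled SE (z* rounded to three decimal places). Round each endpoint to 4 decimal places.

p̂₁ = 0.67736, p̂₂ = 0.55341, so the observed difference is 0.12395.
SE = √(0.000369158 + 0.000318079) = √0.000687237 = 0.026215.
z* = 2.576 at the 99% level. Margin of error = 0.06753.
CI: 0.12395 ± 0.06753 = (0.0564, 0.1915).

(0.0564, 0.1915)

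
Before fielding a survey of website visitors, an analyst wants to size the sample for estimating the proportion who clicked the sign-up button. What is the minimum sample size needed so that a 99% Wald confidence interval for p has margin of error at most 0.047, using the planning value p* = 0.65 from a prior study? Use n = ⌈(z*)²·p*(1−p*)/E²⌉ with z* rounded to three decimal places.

The 99% critical value is z* = 2.576.
p*(1−p*) = 0.2275.
(z*)²·p*(1−p*)/E² = 6.635776·0.2275/0.002209 = 683.404.
Rounding up, n = 684.

n = 684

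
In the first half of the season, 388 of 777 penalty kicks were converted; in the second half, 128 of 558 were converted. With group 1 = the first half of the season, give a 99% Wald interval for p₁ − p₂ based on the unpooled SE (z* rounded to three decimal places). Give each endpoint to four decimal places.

(0.2049, 0.3351)

p̂₁ = 0.49936, p̂₂ = 0.22939, so the observed difference is 0.26997.
Unpooled SE = √(p̂₁(1−p̂₁)/n₁ + p̂₂(1−p̂₂)/n₂) = √(0.000321750 + 0.000316793) = 0.025269.
For 99% confidence, z* = 2.576. Margin = 2.576·0.025269 = 0.06509.
CI: 0.26997 ± 0.06509 = (0.2049, 0.3351).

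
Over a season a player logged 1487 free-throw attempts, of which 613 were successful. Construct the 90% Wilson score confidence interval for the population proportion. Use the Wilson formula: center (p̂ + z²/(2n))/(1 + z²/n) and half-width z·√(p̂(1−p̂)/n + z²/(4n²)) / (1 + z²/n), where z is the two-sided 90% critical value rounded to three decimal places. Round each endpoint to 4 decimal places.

(0.3914, 0.4334)

p̂ = 613/1487 = 0.41224; z = 1.645, so z² = 2.706025.
1 + z²/n = 1.001820.
Center = (0.41224 + 0.000910)/1.001820 = 0.41240.
Radicand: p̂(1−p̂)/n + z²/(4n²) = 0.000162944 + 0.000000306 = 0.000163250.
Half-width = 1.645·√0.000163250/1.001820 = 0.02098.
CI: 0.41240 ± 0.02098 = (0.3914, 0.4334).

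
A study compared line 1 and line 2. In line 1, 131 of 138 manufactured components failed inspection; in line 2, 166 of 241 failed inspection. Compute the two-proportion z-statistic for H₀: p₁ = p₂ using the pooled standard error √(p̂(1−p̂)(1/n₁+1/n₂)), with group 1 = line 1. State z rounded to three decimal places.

p̂₁ = 131/138 = 0.94928, p̂₂ = 166/241 = 0.68880.
Pooled p̂ = (131+166)/(138+241) = 297/379 = 0.78364.
SE = √[p̂(1−p̂)(1/n₁+1/n₂)] = √[0.78364·0.21636·(1/138+1/241)] ≈ 0.043956.
z = (p̂₁ − p̂₂)/SE = (0.94928 − 0.68880)/0.043956 = 0.26048/0.043956 = 5.926.

z = 5.926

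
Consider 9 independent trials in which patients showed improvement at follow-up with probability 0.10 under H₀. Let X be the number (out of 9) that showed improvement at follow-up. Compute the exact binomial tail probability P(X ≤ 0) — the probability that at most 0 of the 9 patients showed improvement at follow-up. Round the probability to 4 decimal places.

X ~ Binomial(n=9, p=0.10).
P(X ≤ 0) = C(9,0)·0.10^0·0.90^9.
= 0.387420 = 0.3874.

P = 0.3874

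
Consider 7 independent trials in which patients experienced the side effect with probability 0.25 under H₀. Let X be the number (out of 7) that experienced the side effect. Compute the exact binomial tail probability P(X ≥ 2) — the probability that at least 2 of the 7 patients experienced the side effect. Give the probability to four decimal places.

P = 0.5551

X ~ Binomial(n=7, p=0.25).
P(X ≥ 2) = Σ_{j=2}^{7} C(7,j)·0.25^j·0.75^{7−j}.
= 0.311462 + 0.173035 + 0.057678 + 0.011536 + 0.001282 + 0.000061 = 0.5551.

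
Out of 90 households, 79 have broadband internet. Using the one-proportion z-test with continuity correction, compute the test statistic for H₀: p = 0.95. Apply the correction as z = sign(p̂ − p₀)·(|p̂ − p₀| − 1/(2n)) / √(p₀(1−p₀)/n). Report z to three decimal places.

The sample proportion is 79/90 = 0.87778. p̂ − p₀ = -0.072222.
1/(2n) = 0.005556.
Corrected numerator: |-0.072222| − 0.005556 = 0.066666.
SE₀ = √(0.95·0.05/90) = 0.022973.
z = −0.066666/0.022973 = -2.902.

z = -2.902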